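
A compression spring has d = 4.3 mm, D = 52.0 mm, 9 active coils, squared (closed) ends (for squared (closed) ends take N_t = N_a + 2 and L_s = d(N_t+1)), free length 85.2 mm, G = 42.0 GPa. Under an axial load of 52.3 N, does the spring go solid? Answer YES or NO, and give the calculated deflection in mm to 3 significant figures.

k = Gd⁴/(8D³N_a) = (42.0×10³)(4.3⁴)/(8·52.0³·9) = 1.4183 N/mm
N_t = 11; L_s = 4.3·12 = 51.6 mm; δ_solid = L₀ − L_s = 85.2 − 51.6 = 33.6 mm
δ = F/k = 52.3/1.4183 = 36.874 mm
δ ≥ δ_solid → spring goes solid

YES, δ = 36.9 mm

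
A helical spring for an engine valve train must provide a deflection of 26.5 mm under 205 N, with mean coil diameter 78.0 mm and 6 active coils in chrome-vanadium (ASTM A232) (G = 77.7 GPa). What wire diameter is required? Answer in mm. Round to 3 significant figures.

Required rate k = F/δ = 205/26.5 = 7.7358 N/mm
d = (8D³N_a·k / G)^(1/4) = (8·78.0³·6·7.7358 / (77.7×10³))^0.25
  = (2267.8)^0.25 = 6.9009 mm

6.90 mm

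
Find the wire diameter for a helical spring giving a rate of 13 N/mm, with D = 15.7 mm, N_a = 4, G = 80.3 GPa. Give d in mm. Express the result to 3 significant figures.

d = (8D³N_a·k / G)^(1/4) = (8·15.7³·4·13 / (80.3×10³))^0.25
  = (20.048)^0.25 = 2.1160 mm

2.12 mm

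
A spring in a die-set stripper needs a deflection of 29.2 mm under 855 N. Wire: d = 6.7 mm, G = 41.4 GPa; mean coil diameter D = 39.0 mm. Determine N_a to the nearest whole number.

6

Required rate k = F/δ = 855/29.2 = 29.281 N/mm
N_a = Gd⁴/(8D³k) = (41.4×10³ × 6.7⁴)/(8 × 39.0³ × 29.281)
    = 8.34256e+07 / 1.38953e+07 = 6.004 → 6 coils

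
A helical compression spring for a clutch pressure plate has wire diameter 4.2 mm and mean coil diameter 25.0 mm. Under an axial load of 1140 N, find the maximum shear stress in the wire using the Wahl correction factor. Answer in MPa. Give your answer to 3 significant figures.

1230 MPa

Spring index C = D/d = 25.0/4.2 = 5.9524
K_W = (4C−1)/(4C−4) + 0.615/C = 22.810/19.810 + 0.1033 = 1.2548
τ₀ = 8FD/(πd³) = 8·1140·25.0/(π·4.2³) = 228000/232.75 = 979.57 MPa
τ_max = K·τ₀ = 1.2548 × 979.57 = 1229.1 MPa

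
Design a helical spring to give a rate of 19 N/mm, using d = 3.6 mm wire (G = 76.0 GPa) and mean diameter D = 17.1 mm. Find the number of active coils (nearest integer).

N_a = Gd⁴/(8D³k) = (76.0×10³ × 3.6⁴)/(8 × 17.1³ × 19)
    = 1.27651e+07 / 760032 = 16.8 → 17 coils

17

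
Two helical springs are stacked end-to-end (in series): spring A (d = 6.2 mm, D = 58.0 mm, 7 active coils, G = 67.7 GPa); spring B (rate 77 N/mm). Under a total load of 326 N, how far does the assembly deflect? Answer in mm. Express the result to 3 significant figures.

k_A = Gd⁴/(8D³N_a) = (67.7×10³)(6.2⁴)/(8·58.0³·7) = 9.1555 N/mm
Series: 1/k_eq = 1/9.1555 + 1/77 = 0.12221; k_eq = 8.1826 N/mm
δ = F/k_eq = 326/8.1826 = 39.841 mm

39.8 mm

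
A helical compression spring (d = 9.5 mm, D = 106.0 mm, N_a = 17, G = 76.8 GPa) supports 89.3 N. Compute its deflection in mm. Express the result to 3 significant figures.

k = Gd⁴/(8D³N_a) = (76.8×10³)(9.5⁴)/(8·106.0³·17) = 3.8619 N/mm
δ = F/k = 89.3 / 3.8619 = 23.123 mm

23.1 mm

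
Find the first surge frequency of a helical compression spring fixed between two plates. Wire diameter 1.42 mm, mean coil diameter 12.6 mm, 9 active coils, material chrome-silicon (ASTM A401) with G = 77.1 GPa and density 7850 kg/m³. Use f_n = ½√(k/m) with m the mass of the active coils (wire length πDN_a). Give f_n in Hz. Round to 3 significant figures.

351 Hz

k = Gd⁴/(8D³N_a) = (77.1×10³)(1.42⁴)/(8·12.6³·9) = 2.1765 N/mm = 2176.5 N/m
Wire length L = πDN_a = π·12.6·9 = 356.26 mm
m = ρ·(πd²/4)·L = 7850 × 1.5837×10⁻⁶ m² × 0.35626 m = 0.0044289 kg
f_n = ½√(k/m) = 0.5·√(2176.5/0.0044289) = 0.5·√(4.9143e+05) = 350.51 Hz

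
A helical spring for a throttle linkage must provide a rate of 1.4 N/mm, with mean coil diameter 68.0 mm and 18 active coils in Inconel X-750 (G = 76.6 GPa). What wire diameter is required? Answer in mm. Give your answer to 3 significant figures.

5.36 mm

d = (8D³N_a·k / G)^(1/4) = (8·68.0³·18·1.4 / (76.6×10³))^0.25
  = (827.54)^0.25 = 5.3635 mm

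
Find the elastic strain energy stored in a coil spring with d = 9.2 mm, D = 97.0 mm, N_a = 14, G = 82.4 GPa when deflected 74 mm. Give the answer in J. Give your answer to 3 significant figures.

k = Gd⁴/(8D³N_a) = (82.4×10³)(9.2⁴)/(8·97.0³·14) = 5.7749 N/mm
U = ½kδ² = 0.5 × 5.7749 × 74² = 15812 N·mm = 15.812 J

15.8 J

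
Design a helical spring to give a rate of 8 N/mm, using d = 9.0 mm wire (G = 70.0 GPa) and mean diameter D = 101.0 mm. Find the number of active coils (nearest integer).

7

N_a = Gd⁴/(8D³k) = (70.0×10³ × 9.0⁴)/(8 × 101.0³ × 8)
    = 4.5927e+08 / 6.59393e+07 = 6.965 → 7 coils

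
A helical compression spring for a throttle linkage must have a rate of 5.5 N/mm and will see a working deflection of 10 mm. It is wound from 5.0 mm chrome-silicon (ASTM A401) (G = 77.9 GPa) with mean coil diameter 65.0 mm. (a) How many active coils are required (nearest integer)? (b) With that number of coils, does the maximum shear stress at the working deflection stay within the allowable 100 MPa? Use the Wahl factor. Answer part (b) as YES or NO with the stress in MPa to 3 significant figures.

(a) 4 coils; (b) YES, τ_max = 81.4 MPa

N_a = Gd⁴/(8D³k) = (77.9×10³)(5.0⁴)/(8·65.0³·5.5) = 4.029 → N_a = 4
Actual rate k = Gd⁴/(8D³·4) = 5.5402 N/mm
Working load F = kδ = 5.5402·10 = 55.402 N
C = 65.0/5.0 = 13.0000; K_W = (4C−1)/(4C−4)+0.615/C = 1.1098
τ_max = K_W·8FD/(πd³) = 1.1098·73.362 = 81.418 MPa
τ_max ≤ 100 MPa → acceptable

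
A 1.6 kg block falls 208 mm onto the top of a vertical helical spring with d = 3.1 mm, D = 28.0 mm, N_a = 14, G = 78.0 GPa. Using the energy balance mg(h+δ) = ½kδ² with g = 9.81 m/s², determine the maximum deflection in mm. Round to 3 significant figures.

k = Gd⁴/(8D³N_a) = (78.0×10³)(3.1⁴)/(8·28.0³·14) = 2.9299 N/mm
W = mg = 1.6 × 9.81 = 15.696 N
½kδ² − Wδ − Wh = 0 → δ = (W + √(W² + 2kWh))/k
δ = (15.696 + √(246.36 + 19130.7))/2.9299 = (15.696 + 139.2)/2.9299 = 52.868 mm

52.9 mm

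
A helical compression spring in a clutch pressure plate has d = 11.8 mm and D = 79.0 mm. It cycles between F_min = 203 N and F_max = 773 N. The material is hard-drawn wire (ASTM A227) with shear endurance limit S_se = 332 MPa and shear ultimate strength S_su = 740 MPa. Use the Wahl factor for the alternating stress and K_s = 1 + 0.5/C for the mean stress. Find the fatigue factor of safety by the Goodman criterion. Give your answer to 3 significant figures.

4.64

C = D/d = 79.0/11.8 = 6.6949; K_W = (4C−1)/(4C−4)+0.615/C = 1.2236; K_s = 1+0.5/C = 1.0747
F_a = (F_max−F_min)/2 = 285 N; F_m = (F_max+F_min)/2 = 488 N
τ_a = K_W·8F_aD/(πd³) = 1.2236 × 34.895 = 42.696 MPa
τ_m = K_s·8F_mD/(πd³) = 1.0747 × 59.75 = 64.213 MPa
Goodman: 1/n_f = τ_a/S_se + τ_m/S_su = 42.696/332 + 64.213/740 = 0.12860 + 0.08677 = 0.21538
n_f = 1/0.21538 = 4.643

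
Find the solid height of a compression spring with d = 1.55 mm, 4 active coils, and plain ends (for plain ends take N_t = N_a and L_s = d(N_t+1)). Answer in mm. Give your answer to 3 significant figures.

plain ends: N_t = N_a = 4
L_s = d·(N_t+1) = 1.55 × 5 = 7.75 mm

7.75 mm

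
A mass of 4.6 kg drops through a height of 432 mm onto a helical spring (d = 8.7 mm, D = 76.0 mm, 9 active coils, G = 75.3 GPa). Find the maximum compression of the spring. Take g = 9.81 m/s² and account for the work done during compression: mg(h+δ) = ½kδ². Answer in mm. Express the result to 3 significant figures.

k = Gd⁴/(8D³N_a) = (75.3×10³)(8.7⁴)/(8·76.0³·9) = 13.649 N/mm
W = mg = 4.6 × 9.81 = 45.126 N
½kδ² − Wδ − Wh = 0 → δ = (W + √(W² + 2kWh))/k
δ = (45.126 + √(2036.4 + 532156))/13.649 = (45.126 + 730.88)/13.649 = 56.855 mm

56.9 mm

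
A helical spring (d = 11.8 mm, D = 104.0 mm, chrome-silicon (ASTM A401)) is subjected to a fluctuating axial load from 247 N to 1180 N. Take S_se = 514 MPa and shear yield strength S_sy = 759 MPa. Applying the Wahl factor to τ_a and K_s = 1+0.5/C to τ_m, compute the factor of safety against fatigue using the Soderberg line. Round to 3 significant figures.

3.02

C = D/d = 104.0/11.8 = 8.8136; K_W = (4C−1)/(4C−4)+0.615/C = 1.1658; K_s = 1+0.5/C = 1.0567
F_a = (F_max−F_min)/2 = 466.5 N; F_m = (F_max+F_min)/2 = 713.5 N
τ_a = K_W·8F_aD/(πd³) = 1.1658 × 75.193 = 87.658 MPa
τ_m = K_s·8F_mD/(πd³) = 1.0567 × 115.01 = 121.53 MPa
Soderberg: 1/n_f = τ_a/S_se + τ_m/S_sy = 87.658/514 + 121.53/759 = 0.17054 + 0.16012 = 0.33066
n_f = 1/0.33066 = 3.024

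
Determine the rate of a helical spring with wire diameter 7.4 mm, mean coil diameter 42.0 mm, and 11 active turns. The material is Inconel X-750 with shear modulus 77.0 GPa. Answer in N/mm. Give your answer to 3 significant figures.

k = Gd⁴/(8D³N_a) = (77.0×10³ × 7.4⁴) / (8 × 42.0³ × 11)
  = 2.30897e+08 / 6.51974e+06 = 35.415 N/mm

35.4 N/mm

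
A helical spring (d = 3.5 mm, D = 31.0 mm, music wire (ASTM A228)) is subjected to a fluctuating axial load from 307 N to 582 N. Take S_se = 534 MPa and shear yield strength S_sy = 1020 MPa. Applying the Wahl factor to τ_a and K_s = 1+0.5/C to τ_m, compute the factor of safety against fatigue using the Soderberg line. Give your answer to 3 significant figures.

0.714

C = D/d = 31.0/3.5 = 8.8571; K_W = (4C−1)/(4C−4)+0.615/C = 1.1649; K_s = 1+0.5/C = 1.0565
F_a = (F_max−F_min)/2 = 137.5 N; F_m = (F_max+F_min)/2 = 444.5 N
τ_a = K_W·8F_aD/(πd³) = 1.1649 × 253.16 = 294.91 MPa
τ_m = K_s·8F_mD/(πd³) = 1.0565 × 818.41 = 864.61 MPa
Soderberg: 1/n_f = τ_a/S_se + τ_m/S_sy = 294.91/534 + 864.61/1020 = 0.55226 + 0.84765 = 1.3999
n_f = 1/1.3999 = 0.7143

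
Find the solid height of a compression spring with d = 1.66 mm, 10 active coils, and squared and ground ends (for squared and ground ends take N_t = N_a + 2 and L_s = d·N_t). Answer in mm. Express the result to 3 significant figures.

squared and ground ends: N_t = N_a + 2 = 10 + 2 = 12
L_s = d·N_t = 1.66 × 12 = 19.92 mm

19.9 mm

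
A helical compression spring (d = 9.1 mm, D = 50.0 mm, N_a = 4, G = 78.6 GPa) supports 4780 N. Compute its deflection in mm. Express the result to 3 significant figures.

k = Gd⁴/(8D³N_a) = (78.6×10³)(9.1⁴)/(8·50.0³·4) = 134.75 N/mm
δ = F/k = 4780 / 134.75 = 35.473 mm

35.5 mm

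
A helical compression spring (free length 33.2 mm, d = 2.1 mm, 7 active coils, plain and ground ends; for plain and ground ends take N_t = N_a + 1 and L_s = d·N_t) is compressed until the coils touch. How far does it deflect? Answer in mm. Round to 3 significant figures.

16.4 mm

N_t = 8; L_s = 2.1·8 = 16.8 mm
δ_solid = L₀ − L_s = 33.2 − 16.8 = 16.4 mm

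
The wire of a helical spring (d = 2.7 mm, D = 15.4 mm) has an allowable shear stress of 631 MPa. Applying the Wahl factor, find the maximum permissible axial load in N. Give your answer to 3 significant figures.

250 N

C = D/d = 15.4/2.7 = 5.7037
K_W = (4C−1)/(4C−4) + 0.615/C = 21.815/18.815 + 0.1078 = 1.2673
τ_max = K·8FD/(πd³) → F_max = τ_allow·πd³/(8DK)
F_max = 631·π·2.7³/(8·15.4·1.2673) = 39018/156.13 = 249.91 N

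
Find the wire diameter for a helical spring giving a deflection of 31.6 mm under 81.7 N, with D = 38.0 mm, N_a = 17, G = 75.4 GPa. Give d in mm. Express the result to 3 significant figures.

Required rate k = F/δ = 81.7/31.6 = 2.5854 N/mm
d = (8D³N_a·k / G)^(1/4) = (8·38.0³·17·2.5854 / (75.4×10³))^0.25
  = (255.89)^0.25 = 3.9996 mm

4.00 mm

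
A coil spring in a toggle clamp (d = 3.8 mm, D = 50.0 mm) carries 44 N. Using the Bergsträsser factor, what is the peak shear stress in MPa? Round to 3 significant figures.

Spring index C = D/d = 50.0/3.8 = 13.1579
K_B = (4C+2)/(4C−3) = 54.632/49.632 = 1.1007
τ₀ = 8FD/(πd³) = 8·44·50.0/(π·3.8³) = 17600/172.39 = 102.1 MPa
τ_max = K·τ₀ = 1.1007 × 102.1 = 112.38 MPa

112 MPa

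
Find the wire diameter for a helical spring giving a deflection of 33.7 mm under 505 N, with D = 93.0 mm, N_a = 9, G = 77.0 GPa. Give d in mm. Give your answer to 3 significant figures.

Required rate k = F/δ = 505/33.7 = 14.985 N/mm
d = (8D³N_a·k / G)^(1/4) = (8·93.0³·9·14.985 / (77.0×10³))^0.25
  = (11271)^0.25 = 10.3036 mm

10.3 mm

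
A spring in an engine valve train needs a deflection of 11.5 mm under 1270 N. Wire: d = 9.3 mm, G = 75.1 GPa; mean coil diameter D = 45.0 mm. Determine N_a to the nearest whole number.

Required rate k = F/δ = 1270/11.5 = 110.43 N/mm
N_a = Gd⁴/(8D³k) = (75.1×10³ × 9.3⁴)/(8 × 45.0³ × 110.43)
    = 5.61787e+08 / 8.0507e+07 = 6.978 → 7 coils

7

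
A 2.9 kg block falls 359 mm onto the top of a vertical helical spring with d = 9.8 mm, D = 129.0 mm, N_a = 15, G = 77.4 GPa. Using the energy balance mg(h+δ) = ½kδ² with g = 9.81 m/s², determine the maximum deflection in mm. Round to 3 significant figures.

k = Gd⁴/(8D³N_a) = (77.4×10³)(9.8⁴)/(8·129.0³·15) = 2.7714 N/mm
W = mg = 2.9 × 9.81 = 28.449 N
½kδ² − Wδ − Wh = 0 → δ = (W + √(W² + 2kWh))/k
δ = (28.449 + √(809.35 + 56609.1))/2.7714 = (28.449 + 239.62)/2.7714 = 96.728 mm

96.7 mm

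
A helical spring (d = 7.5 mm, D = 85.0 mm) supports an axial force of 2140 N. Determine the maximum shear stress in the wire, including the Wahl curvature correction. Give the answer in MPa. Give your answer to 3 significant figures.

1240 MPa

Spring index C = D/d = 85.0/7.5 = 11.3333
K_W = (4C−1)/(4C−4) + 0.615/C = 44.333/41.333 + 0.0543 = 1.1268
τ₀ = 8FD/(πd³) = 8·2140·85.0/(π·7.5³) = 1.4552e+06/1325.4 = 1098 MPa
τ_max = K·τ₀ = 1.1268 × 1098 = 1237.2 MPa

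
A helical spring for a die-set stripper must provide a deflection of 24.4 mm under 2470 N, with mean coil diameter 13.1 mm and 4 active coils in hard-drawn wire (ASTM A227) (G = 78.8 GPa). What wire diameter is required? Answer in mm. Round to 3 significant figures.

Required rate k = F/δ = 2470/24.4 = 101.23 N/mm
d = (8D³N_a·k / G)^(1/4) = (8·13.1³·4·101.23 / (78.8×10³))^0.25
  = (92.415)^0.25 = 3.1005 mm

3.10 mm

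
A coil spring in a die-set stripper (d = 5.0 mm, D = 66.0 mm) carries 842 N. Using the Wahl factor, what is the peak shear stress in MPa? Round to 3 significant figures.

Spring index C = D/d = 66.0/5.0 = 13.2000
K_W = (4C−1)/(4C−4) + 0.615/C = 51.800/48.800 + 0.0466 = 1.1081
τ₀ = 8FD/(πd³) = 8·842·66.0/(π·5.0³) = 444576/392.7 = 1132.1 MPa
τ_max = K·τ₀ = 1.1081 × 1132.1 = 1254.4 MPa

1250 MPa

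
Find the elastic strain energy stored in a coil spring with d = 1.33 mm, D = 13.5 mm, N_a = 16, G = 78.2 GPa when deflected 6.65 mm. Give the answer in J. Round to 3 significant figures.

k = Gd⁴/(8D³N_a) = (78.2×10³)(1.33⁴)/(8·13.5³·16) = 0.77697 N/mm
U = ½kδ² = 0.5 × 0.77697 × 6.65² = 17.18 N·mm = 0.01718 J

0.0172 J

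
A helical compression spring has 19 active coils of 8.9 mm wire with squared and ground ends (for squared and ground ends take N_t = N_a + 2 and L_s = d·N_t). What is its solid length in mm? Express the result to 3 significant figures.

squared and ground ends: N_t = N_a + 2 = 19 + 2 = 21
L_s = d·N_t = 8.9 × 21 = 186.9 mm

187 mm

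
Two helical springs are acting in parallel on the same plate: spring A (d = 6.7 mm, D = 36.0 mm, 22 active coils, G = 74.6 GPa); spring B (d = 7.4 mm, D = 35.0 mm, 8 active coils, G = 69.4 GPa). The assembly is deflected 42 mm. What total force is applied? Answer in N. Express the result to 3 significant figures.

k_A = Gd⁴/(8D³N_a) = (74.6×10³)(6.7⁴)/(8·36.0³·22) = 18.307 N/mm
k_B = Gd⁴/(8D³N_a) = (69.4×10³)(7.4⁴)/(8·35.0³·8) = 75.841 N/mm
Parallel: k_eq = 18.307 + 75.841 = 94.148 N/mm
F = k_eq·δ = 94.148·42 = 3954.2 N

3950 N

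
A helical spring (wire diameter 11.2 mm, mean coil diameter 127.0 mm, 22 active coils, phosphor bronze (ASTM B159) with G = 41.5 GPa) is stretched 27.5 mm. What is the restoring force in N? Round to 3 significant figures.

k = Gd⁴/(8D³N_a) = (41.5×10³)(11.2⁴)/(8·127.0³·22) = 1.8113 N/mm
F = k·δ = 1.8113 × 27.5 = 49.811 N

49.8 N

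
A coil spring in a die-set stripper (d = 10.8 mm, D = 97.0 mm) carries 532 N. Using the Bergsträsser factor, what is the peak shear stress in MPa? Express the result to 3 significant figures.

Spring index C = D/d = 97.0/10.8 = 8.9815
K_B = (4C+2)/(4C−3) = 37.926/32.926 = 1.1519
τ₀ = 8FD/(πd³) = 8·532·97.0/(π·10.8³) = 412832/3957.5 = 104.32 MPa
τ_max = K·τ₀ = 1.1519 × 104.32 = 120.16 MPa

120 MPa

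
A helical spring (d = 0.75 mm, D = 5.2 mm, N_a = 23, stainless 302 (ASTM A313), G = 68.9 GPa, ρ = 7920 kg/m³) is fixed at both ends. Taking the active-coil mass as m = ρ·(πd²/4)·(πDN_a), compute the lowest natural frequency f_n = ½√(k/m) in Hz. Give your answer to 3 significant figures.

k = Gd⁴/(8D³N_a) = (68.9×10³)(0.75⁴)/(8·5.2³·23) = 0.84263 N/mm = 842.63 N/m
Wire length L = πDN_a = π·5.2·23 = 375.73 mm
m = ρ·(πd²/4)·L = 7920 × 0.44179×10⁻⁶ m² × 0.37573 m = 0.0013147 kg
f_n = ½√(k/m) = 0.5·√(842.63/0.0013147) = 0.5·√(6.4094e+05) = 400.29 Hz

400 Hz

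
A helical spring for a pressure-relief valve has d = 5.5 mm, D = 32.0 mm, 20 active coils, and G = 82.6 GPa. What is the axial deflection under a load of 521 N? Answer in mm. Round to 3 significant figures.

36.1 mm

k = Gd⁴/(8D³N_a) = (82.6×10³)(5.5⁴)/(8·32.0³·20) = 14.417 N/mm
δ = F/k = 521 / 14.417 = 36.139 mm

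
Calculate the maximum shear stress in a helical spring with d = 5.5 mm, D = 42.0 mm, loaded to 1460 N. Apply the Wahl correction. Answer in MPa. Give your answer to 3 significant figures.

Spring index C = D/d = 42.0/5.5 = 7.6364
K_W = (4C−1)/(4C−4) + 0.615/C = 29.545/26.545 + 0.0805 = 1.1935
τ₀ = 8FD/(πd³) = 8·1460·42.0/(π·5.5³) = 490560/522.68 = 938.54 MPa
τ_max = K·τ₀ = 1.1935 × 938.54 = 1120.2 MPa

1120 MPa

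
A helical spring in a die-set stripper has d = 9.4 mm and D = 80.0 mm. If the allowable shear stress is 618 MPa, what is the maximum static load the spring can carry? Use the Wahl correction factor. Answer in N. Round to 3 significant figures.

2150 N

C = D/d = 80.0/9.4 = 8.5106
K_W = (4C−1)/(4C−4) + 0.615/C = 33.043/30.043 + 0.0723 = 1.1721
τ_max = K·8FD/(πd³) → F_max = τ_allow·πd³/(8DK)
F_max = 618·π·9.4³/(8·80.0·1.1721) = 1.6126e+06/750.16 = 2149.7 N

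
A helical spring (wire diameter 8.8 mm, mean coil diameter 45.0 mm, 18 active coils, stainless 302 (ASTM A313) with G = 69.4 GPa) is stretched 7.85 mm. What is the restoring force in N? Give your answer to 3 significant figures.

k = Gd⁴/(8D³N_a) = (69.4×10³)(8.8⁴)/(8·45.0³·18) = 31.717 N/mm
F = k·δ = 31.717 × 7.85 = 248.98 N

249 N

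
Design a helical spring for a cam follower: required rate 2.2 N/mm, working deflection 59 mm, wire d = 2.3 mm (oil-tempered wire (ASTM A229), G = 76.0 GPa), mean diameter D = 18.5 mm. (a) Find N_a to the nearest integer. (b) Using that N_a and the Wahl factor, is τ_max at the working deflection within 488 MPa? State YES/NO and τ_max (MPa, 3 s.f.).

(a) 19 coils; (b) NO, τ_max = 597 MPa

N_a = Gd⁴/(8D³k) = (76.0×10³)(2.3⁴)/(8·18.5³·2.2) = 19.09 → N_a = 19
Actual rate k = Gd⁴/(8D³·19) = 2.2099 N/mm
Working load F = kδ = 2.2099·59 = 130.38 N
C = 18.5/2.3 = 8.0435; K_W = (4C−1)/(4C−4)+0.615/C = 1.1829
τ_max = K_W·8FD/(πd³) = 1.1829·504.83 = 597.19 MPa
τ_max > 488 MPa → exceeds allowable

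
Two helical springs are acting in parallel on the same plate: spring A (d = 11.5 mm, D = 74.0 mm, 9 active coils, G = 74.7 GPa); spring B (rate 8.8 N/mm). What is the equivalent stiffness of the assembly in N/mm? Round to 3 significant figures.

k_A = Gd⁴/(8D³N_a) = (74.7×10³)(11.5⁴)/(8·74.0³·9) = 44.78 N/mm
Parallel: k_eq = 44.78 + 8.8 = 53.58 N/mm

53.6 N/mm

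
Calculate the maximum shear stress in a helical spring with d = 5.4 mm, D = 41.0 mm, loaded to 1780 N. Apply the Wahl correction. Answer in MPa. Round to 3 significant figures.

1410 MPa

Spring index C = D/d = 41.0/5.4 = 7.5926
K_W = (4C−1)/(4C−4) + 0.615/C = 29.370/26.370 + 0.0810 = 1.1948
τ₀ = 8FD/(πd³) = 8·1780·41.0/(π·5.4³) = 583840/494.69 = 1180.2 MPa
τ_max = K·τ₀ = 1.1948 × 1180.2 = 1410.1 MPa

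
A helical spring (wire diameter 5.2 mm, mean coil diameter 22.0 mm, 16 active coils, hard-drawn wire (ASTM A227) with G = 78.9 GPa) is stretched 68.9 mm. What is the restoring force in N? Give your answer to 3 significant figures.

k = Gd⁴/(8D³N_a) = (78.9×10³)(5.2⁴)/(8·22.0³·16) = 42.327 N/mm
F = k·δ = 42.327 × 68.9 = 2916.3 N

2920 N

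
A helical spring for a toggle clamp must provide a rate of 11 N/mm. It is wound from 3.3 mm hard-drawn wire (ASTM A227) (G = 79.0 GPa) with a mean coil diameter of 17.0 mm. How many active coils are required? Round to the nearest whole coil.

22

N_a = Gd⁴/(8D³k) = (79.0×10³ × 3.3⁴)/(8 × 17.0³ × 11)
    = 9.36878e+06 / 432344 = 21.67 → 22 coils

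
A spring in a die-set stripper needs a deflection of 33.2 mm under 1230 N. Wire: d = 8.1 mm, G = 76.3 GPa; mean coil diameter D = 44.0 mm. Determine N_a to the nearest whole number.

13

Required rate k = F/δ = 1230/33.2 = 37.048 N/mm
N_a = Gd⁴/(8D³k) = (76.3×10³ × 8.1⁴)/(8 × 44.0³ × 37.048)
    = 3.28446e+08 / 2.52473e+07 = 13.01 → 13 coils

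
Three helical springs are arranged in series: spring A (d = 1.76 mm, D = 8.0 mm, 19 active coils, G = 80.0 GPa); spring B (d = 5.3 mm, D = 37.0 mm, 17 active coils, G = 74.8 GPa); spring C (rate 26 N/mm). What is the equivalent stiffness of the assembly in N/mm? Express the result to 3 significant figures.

k_A = Gd⁴/(8D³N_a) = (80.0×10³)(1.76⁴)/(8·8.0³·19) = 9.8634 N/mm
k_B = Gd⁴/(8D³N_a) = (74.8×10³)(5.3⁴)/(8·37.0³·17) = 8.5676 N/mm
Series: 1/k_eq = 1/9.8634 + 1/8.5676 + 1/26 = 0.25656; k_eq = 3.8977 N/mm

3.90 N/mm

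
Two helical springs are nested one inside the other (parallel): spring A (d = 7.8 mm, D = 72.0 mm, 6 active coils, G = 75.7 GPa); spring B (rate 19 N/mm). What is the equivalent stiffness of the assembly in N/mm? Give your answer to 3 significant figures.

34.6 N/mm

k_A = Gd⁴/(8D³N_a) = (75.7×10³)(7.8⁴)/(8·72.0³·6) = 15.64 N/mm
Parallel: k_eq = 15.64 + 19 = 34.64 N/mm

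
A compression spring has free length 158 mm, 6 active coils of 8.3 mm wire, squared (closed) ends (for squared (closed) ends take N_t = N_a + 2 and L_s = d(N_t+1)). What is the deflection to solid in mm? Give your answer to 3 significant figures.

N_t = 8; L_s = 8.3·9 = 74.7 mm
δ_solid = L₀ − L_s = 158 − 74.7 = 83.3 mm

83.3 mm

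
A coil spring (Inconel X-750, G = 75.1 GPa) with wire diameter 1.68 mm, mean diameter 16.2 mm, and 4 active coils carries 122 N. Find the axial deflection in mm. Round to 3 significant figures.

27.7 mm

k = Gd⁴/(8D³N_a) = (75.1×10³)(1.68⁴)/(8·16.2³·4) = 4.3973 N/mm
δ = F/k = 122 / 4.3973 = 27.745 mm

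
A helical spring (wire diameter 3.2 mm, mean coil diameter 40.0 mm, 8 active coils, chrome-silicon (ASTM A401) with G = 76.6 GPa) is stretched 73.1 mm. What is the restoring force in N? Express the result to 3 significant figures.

k = Gd⁴/(8D³N_a) = (76.6×10³)(3.2⁴)/(8·40.0³·8) = 1.961 N/mm
F = k·δ = 1.961 × 73.1 = 143.35 N

143 N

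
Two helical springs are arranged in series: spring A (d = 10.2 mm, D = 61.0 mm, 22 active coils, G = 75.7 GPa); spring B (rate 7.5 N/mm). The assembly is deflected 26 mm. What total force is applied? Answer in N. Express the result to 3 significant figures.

k_A = Gd⁴/(8D³N_a) = (75.7×10³)(10.2⁴)/(8·61.0³·22) = 20.511 N/mm
Series: 1/k_eq = 1/20.511 + 1/7.5 = 0.18209; k_eq = 5.4919 N/mm
F = k_eq·δ = 5.4919·26 = 142.79 N

143 N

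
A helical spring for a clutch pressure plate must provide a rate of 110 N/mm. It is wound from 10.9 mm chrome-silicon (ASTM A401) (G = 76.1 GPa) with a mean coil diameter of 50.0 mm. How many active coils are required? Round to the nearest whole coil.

N_a = Gd⁴/(8D³k) = (76.1×10³ × 10.9⁴)/(8 × 50.0³ × 110)
    = 1.07421e+09 / 1.1e+08 = 9.766 → 10 coils

10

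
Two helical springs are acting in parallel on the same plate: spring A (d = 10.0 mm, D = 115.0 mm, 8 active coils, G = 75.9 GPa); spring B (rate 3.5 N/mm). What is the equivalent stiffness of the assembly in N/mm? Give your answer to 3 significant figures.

11.3 N/mm

k_A = Gd⁴/(8D³N_a) = (75.9×10³)(10.0⁴)/(8·115.0³·8) = 7.7977 N/mm
Parallel: k_eq = 7.7977 + 3.5 = 11.298 N/mm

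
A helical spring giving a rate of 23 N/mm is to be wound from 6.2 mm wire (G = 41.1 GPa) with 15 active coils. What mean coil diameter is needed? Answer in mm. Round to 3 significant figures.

28.0 mm

D = (Gd⁴/(8N_a·k))^(1/3) = (41.1×10³·6.2⁴/(8·15·23))^(1/3)
  = (22003.9)^(1/3) = 28.0220 mm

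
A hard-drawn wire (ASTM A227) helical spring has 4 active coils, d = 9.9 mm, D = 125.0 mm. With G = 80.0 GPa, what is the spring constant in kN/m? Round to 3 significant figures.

12.3 kN/m

k = Gd⁴/(8D³N_a) = (80.0×10³ × 9.9⁴) / (8 × 125.0³ × 4)
  = 7.68477e+08 / 6.25e+07 = 12.296 N/mm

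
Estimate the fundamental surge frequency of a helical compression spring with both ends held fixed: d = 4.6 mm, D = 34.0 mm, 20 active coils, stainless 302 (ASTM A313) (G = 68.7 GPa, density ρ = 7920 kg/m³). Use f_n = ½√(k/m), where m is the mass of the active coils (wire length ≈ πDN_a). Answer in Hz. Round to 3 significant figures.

65.9 Hz

k = Gd⁴/(8D³N_a) = (68.7×10³)(4.6⁴)/(8·34.0³·20) = 4.8914 N/mm = 4891.4 N/m
Wire length L = πDN_a = π·34.0·20 = 2136.3 mm
m = ρ·(πd²/4)·L = 7920 × 16.619×10⁻⁶ m² × 2.1363 m = 0.28118 kg
f_n = ½√(k/m) = 0.5·√(4891.4/0.28118) = 0.5·√(17396) = 65.946 Hz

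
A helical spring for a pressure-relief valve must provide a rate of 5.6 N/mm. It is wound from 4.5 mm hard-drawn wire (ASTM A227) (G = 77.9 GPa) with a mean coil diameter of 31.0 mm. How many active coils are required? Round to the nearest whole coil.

24

N_a = Gd⁴/(8D³k) = (77.9×10³ × 4.5⁴)/(8 × 31.0³ × 5.6)
    = 3.19439e+07 / 1.33464e+06 = 23.93 → 24 coils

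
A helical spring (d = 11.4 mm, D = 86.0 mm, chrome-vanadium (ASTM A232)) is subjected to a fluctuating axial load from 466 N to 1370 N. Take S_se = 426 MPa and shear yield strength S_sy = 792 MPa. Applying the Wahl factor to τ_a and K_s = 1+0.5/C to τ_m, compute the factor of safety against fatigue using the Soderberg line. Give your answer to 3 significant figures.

C = D/d = 86.0/11.4 = 7.5439; K_W = (4C−1)/(4C−4)+0.615/C = 1.1961; K_s = 1+0.5/C = 1.0663
F_a = (F_max−F_min)/2 = 452 N; F_m = (F_max+F_min)/2 = 918 N
τ_a = K_W·8F_aD/(πd³) = 1.1961 × 66.813 = 79.918 MPa
τ_m = K_s·8F_mD/(πd³) = 1.0663 × 135.7 = 144.69 MPa
Soderberg: 1/n_f = τ_a/S_se + τ_m/S_sy = 79.918/426 + 144.69/792 = 0.18760 + 0.18269 = 0.37029
n_f = 1/0.37029 = 2.701

2.70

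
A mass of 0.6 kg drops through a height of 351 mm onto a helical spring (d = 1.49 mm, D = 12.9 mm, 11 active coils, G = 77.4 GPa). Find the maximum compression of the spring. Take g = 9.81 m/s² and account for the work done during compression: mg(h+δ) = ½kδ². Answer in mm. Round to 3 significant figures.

48.2 mm

k = Gd⁴/(8D³N_a) = (77.4×10³)(1.49⁴)/(8·12.9³·11) = 2.0195 N/mm
W = mg = 0.6 × 9.81 = 5.886 N
½kδ² − Wδ − Wh = 0 → δ = (W + √(W² + 2kWh))/k
δ = (5.886 + √(34.645 + 8344.33))/2.0195 = (5.886 + 91.537)/2.0195 = 48.242 mm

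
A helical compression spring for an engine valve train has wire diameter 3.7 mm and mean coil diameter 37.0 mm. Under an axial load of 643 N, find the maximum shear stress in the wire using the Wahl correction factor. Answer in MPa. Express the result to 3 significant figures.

Spring index C = D/d = 37.0/3.7 = 10.0000
K_W = (4C−1)/(4C−4) + 0.615/C = 39.000/36.000 + 0.0615 = 1.1448
τ₀ = 8FD/(πd³) = 8·643·37.0/(π·3.7³) = 190328/159.13 = 1196 MPa
τ_max = K·τ₀ = 1.1448 × 1196 = 1369.3 MPa

1370 MPa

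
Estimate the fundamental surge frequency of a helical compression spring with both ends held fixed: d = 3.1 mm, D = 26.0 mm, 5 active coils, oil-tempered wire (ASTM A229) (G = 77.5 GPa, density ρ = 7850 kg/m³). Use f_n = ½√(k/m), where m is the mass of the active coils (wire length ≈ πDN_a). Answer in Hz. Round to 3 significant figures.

324 Hz

k = Gd⁴/(8D³N_a) = (77.5×10³)(3.1⁴)/(8·26.0³·5) = 10.18 N/mm = 10180 N/m
Wire length L = πDN_a = π·26.0·5 = 408.41 mm
m = ρ·(πd²/4)·L = 7850 × 7.5477×10⁻⁶ m² × 0.40841 m = 0.024198 kg
f_n = ½√(k/m) = 0.5·√(10180/0.024198) = 0.5·√(4.2072e+05) = 324.31 Hz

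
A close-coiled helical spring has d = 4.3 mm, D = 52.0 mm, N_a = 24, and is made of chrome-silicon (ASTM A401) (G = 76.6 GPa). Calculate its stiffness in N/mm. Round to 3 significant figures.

0.970 N/mm

k = Gd⁴/(8D³N_a) = (76.6×10³ × 4.3⁴) / (8 × 52.0³ × 24)
  = 2.6188e+07 / 2.69967e+07 = 0.97004 N/mm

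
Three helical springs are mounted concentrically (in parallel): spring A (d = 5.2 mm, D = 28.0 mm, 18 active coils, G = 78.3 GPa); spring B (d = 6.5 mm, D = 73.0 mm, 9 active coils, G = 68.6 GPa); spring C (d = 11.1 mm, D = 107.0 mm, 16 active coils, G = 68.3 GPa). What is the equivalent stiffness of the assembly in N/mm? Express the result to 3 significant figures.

29.1 N/mm

k_A = Gd⁴/(8D³N_a) = (78.3×10³)(5.2⁴)/(8·28.0³·18) = 18.111 N/mm
k_B = Gd⁴/(8D³N_a) = (68.6×10³)(6.5⁴)/(8·73.0³·9) = 4.372 N/mm
k_C = Gd⁴/(8D³N_a) = (68.3×10³)(11.1⁴)/(8·107.0³·16) = 6.6123 N/mm
Parallel: k_eq = 18.111 + 4.372 + 6.6123 = 29.095 N/mm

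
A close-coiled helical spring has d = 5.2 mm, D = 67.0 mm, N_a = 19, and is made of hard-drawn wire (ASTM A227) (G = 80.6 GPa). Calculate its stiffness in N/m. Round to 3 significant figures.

k = Gd⁴/(8D³N_a) = (80.6×10³ × 5.2⁴) / (8 × 67.0³ × 19)
  = 5.89316e+07 / 4.5716e+07 = 1.2891 N/mm = 1289.1 N/m

1290 N/m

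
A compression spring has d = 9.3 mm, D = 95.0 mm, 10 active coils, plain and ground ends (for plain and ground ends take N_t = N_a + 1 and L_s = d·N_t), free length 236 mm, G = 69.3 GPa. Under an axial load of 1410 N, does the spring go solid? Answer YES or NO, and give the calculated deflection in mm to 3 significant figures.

YES, δ = 187 mm

k = Gd⁴/(8D³N_a) = (69.3×10³)(9.3⁴)/(8·95.0³·10) = 7.558 N/mm
N_t = 11; L_s = 9.3·11 = 102.3 mm; δ_solid = L₀ − L_s = 236 − 102.3 = 133.7 mm
δ = F/k = 1410/7.558 = 186.56 mm
δ ≥ δ_solid → spring goes solid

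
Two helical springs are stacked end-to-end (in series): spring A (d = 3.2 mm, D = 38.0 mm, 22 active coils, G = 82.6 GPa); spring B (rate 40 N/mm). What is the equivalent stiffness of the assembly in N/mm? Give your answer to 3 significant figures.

0.877 N/mm

k_A = Gd⁴/(8D³N_a) = (82.6×10³)(3.2⁴)/(8·38.0³·22) = 0.89684 N/mm
Series: 1/k_eq = 1/0.89684 + 1/40 = 1.14; k_eq = 0.87718 N/mm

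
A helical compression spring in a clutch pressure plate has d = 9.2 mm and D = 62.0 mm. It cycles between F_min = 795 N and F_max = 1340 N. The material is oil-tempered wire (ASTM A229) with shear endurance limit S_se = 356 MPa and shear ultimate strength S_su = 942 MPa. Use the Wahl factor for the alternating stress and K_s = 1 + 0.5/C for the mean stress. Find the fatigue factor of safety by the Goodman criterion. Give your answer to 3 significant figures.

2.29

C = D/d = 62.0/9.2 = 6.7391; K_W = (4C−1)/(4C−4)+0.615/C = 1.2219; K_s = 1+0.5/C = 1.0742
F_a = (F_max−F_min)/2 = 272.5 N; F_m = (F_max+F_min)/2 = 1067.5 N
τ_a = K_W·8F_aD/(πd³) = 1.2219 × 55.25 = 67.513 MPa
τ_m = K_s·8F_mD/(πd³) = 1.0742 × 216.44 = 232.5 MPa
Goodman: 1/n_f = τ_a/S_se + τ_m/S_su = 67.513/356 + 232.5/942 = 0.18964 + 0.24681 = 0.43645
n_f = 1/0.43645 = 2.291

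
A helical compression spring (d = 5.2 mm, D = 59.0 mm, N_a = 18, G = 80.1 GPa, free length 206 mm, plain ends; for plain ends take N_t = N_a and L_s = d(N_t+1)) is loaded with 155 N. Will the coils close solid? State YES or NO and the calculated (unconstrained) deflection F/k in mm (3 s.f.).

k = Gd⁴/(8D³N_a) = (80.1×10³)(5.2⁴)/(8·59.0³·18) = 1.9803 N/mm
N_t = 18; L_s = 5.2·19 = 98.8 mm; δ_solid = L₀ − L_s = 206 − 98.8 = 107.2 mm
δ = F/k = 155/1.9803 = 78.272 mm
δ < δ_solid → spring does not go solid

NO, δ = 78.3 mm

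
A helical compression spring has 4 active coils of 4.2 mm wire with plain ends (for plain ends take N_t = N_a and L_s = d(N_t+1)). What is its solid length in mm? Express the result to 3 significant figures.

plain ends: N_t = N_a = 4
L_s = d·(N_t+1) = 4.2 × 5 = 21 mm

21.0 mm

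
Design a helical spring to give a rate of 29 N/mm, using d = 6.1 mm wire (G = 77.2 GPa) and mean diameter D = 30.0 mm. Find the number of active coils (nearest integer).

17

N_a = Gd⁴/(8D³k) = (77.2×10³ × 6.1⁴)/(8 × 30.0³ × 29)
    = 1.0689e+08 / 6.264e+06 = 17.06 → 17 coils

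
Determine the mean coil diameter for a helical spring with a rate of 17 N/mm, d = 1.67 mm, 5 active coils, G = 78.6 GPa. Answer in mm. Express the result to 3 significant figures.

9.65 mm

D = (Gd⁴/(8N_a·k))^(1/3) = (78.6×10³·1.67⁴/(8·5·17))^(1/3)
  = (899.041)^(1/3) = 9.6515 mm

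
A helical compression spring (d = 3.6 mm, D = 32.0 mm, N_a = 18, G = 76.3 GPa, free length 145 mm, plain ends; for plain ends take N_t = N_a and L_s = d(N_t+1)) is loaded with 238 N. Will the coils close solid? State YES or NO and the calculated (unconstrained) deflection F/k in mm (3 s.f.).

YES, δ = 87.6 mm

k = Gd⁴/(8D³N_a) = (76.3×10³)(3.6⁴)/(8·32.0³·18) = 2.716 N/mm
N_t = 18; L_s = 3.6·19 = 68.4 mm; δ_solid = L₀ − L_s = 145 − 68.4 = 76.6 mm
δ = F/k = 238/2.716 = 87.63 mm
δ ≥ δ_solid → spring goes solid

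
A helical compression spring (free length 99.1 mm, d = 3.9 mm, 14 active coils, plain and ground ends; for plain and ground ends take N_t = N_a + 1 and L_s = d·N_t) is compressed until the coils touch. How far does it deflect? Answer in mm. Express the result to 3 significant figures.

40.6 mm

N_t = 15; L_s = 3.9·15 = 58.5 mm
δ_solid = L₀ − L_s = 99.1 − 58.5 = 40.6 mm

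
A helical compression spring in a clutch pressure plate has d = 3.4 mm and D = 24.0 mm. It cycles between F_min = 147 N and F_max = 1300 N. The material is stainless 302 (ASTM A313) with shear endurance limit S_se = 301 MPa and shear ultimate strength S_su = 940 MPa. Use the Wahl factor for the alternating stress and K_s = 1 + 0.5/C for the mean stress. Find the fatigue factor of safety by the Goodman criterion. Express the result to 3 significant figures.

C = D/d = 24.0/3.4 = 7.0588; K_W = (4C−1)/(4C−4)+0.615/C = 1.2109; K_s = 1+0.5/C = 1.0708
F_a = (F_max−F_min)/2 = 576.5 N; F_m = (F_max+F_min)/2 = 723.5 N
τ_a = K_W·8F_aD/(πd³) = 1.2109 × 896.42 = 1085.5 MPa
τ_m = K_s·8F_mD/(πd³) = 1.0708 × 1125 = 1204.7 MPa
Goodman: 1/n_f = τ_a/S_se + τ_m/S_su = 1085.5/301 + 1204.7/940 = 3.60628 + 1.28158 = 4.8879
n_f = 1/4.8879 = 0.2046

0.205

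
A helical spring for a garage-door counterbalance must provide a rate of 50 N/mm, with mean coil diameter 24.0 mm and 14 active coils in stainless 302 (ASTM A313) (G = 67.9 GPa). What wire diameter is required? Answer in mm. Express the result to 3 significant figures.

d = (8D³N_a·k / G)^(1/4) = (8·24.0³·14·50 / (67.9×10³))^0.25
  = (1140.1)^0.25 = 5.8108 mm

5.81 mm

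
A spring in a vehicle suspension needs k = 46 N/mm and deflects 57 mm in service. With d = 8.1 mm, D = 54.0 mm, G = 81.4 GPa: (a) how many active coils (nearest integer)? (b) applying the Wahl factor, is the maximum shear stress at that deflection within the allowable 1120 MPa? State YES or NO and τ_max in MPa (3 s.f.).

(a) 6 coils; (b) YES, τ_max = 837 MPa

N_a = Gd⁴/(8D³k) = (81.4×10³)(8.1⁴)/(8·54.0³·46) = 6.047 → N_a = 6
Actual rate k = Gd⁴/(8D³·6) = 46.36 N/mm
Working load F = kδ = 46.36·57 = 2642.5 N
C = 54.0/8.1 = 6.6667; K_W = (4C−1)/(4C−4)+0.615/C = 1.2246
τ_max = K_W·8FD/(πd³) = 1.2246·683.75 = 837.32 MPa
τ_max ≤ 1120 MPa → acceptable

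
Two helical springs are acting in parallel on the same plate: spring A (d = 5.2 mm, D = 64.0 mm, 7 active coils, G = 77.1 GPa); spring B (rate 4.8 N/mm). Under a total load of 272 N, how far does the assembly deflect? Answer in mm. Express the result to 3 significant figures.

k_A = Gd⁴/(8D³N_a) = (77.1×10³)(5.2⁴)/(8·64.0³·7) = 3.8401 N/mm
Parallel: k_eq = 3.8401 + 4.8 = 8.6401 N/mm
δ = F/k_eq = 272/8.6401 = 31.481 mm

31.5 mm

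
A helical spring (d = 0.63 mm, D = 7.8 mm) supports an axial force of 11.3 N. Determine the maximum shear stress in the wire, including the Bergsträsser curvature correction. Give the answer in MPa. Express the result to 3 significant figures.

994 MPa

Spring index C = D/d = 7.8/0.63 = 12.3810
K_B = (4C+2)/(4C−3) = 51.524/46.524 = 1.1075
τ₀ = 8FD/(πd³) = 8·11.3·7.8/(π·0.63³) = 705.12/0.78555 = 897.62 MPa
τ_max = K·τ₀ = 1.1075 × 897.62 = 994.09 MPa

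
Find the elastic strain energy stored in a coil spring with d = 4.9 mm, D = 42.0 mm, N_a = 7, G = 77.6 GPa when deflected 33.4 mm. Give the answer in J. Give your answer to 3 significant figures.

k = Gd⁴/(8D³N_a) = (77.6×10³)(4.9⁴)/(8·42.0³·7) = 10.782 N/mm
U = ½kδ² = 0.5 × 10.782 × 33.4² = 6014.1 N·mm = 6.0141 J

6.01 J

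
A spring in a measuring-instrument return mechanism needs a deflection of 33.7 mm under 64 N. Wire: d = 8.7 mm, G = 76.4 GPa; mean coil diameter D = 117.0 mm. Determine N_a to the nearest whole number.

18

Required rate k = F/δ = 64/33.7 = 1.8991 N/mm
N_a = Gd⁴/(8D³k) = (76.4×10³ × 8.7⁴)/(8 × 117.0³ × 1.8991)
    = 4.37694e+08 / 2.43331e+07 = 17.99 → 18 coils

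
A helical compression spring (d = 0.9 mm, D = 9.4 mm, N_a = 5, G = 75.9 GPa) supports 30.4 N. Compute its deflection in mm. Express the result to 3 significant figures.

k = Gd⁴/(8D³N_a) = (75.9×10³)(0.9⁴)/(8·9.4³·5) = 1.4989 N/mm
δ = F/k = 30.4 / 1.4989 = 20.282 mm

20.3 mm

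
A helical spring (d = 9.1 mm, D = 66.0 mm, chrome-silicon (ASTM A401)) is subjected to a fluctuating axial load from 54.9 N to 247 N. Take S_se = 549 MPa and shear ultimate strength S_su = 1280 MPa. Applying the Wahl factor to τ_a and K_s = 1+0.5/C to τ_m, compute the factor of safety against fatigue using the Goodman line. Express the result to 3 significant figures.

C = D/d = 66.0/9.1 = 7.2527; K_W = (4C−1)/(4C−4)+0.615/C = 1.2047; K_s = 1+0.5/C = 1.0689
F_a = (F_max−F_min)/2 = 96.05 N; F_m = (F_max+F_min)/2 = 150.95 N
τ_a = K_W·8F_aD/(πd³) = 1.2047 × 21.422 = 25.808 MPa
τ_m = K_s·8F_mD/(πd³) = 1.0689 × 33.666 = 35.987 MPa
Goodman: 1/n_f = τ_a/S_se + τ_m/S_su = 25.808/549 + 35.987/1280 = 0.04701 + 0.02811 = 0.075124
n_f = 1/0.075124 = 13.31

13.3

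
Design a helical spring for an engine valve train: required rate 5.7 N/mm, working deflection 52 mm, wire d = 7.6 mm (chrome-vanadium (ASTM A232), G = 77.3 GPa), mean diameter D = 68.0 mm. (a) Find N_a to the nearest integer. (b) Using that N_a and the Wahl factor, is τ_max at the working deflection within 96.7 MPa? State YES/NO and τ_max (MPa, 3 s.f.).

(a) 18 coils; (b) NO, τ_max = 136 MPa

N_a = Gd⁴/(8D³k) = (77.3×10³)(7.6⁴)/(8·68.0³·5.7) = 17.99 → N_a = 18
Actual rate k = Gd⁴/(8D³·18) = 5.6957 N/mm
Working load F = kδ = 5.6957·52 = 296.17 N
C = 68.0/7.6 = 8.9474; K_W = (4C−1)/(4C−4)+0.615/C = 1.1631
τ_max = K_W·8FD/(πd³) = 1.1631·116.83 = 135.89 MPa
τ_max > 96.7 MPa → exceeds allowable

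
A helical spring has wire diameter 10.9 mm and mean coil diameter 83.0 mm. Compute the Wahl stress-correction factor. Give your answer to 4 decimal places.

1.1941

C = D/d = 83.0/10.9 = 7.6147
K_W = (4C−1)/(4C−4) + 0.615/C = 29.459/26.459 + 0.0808 = 1.1941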